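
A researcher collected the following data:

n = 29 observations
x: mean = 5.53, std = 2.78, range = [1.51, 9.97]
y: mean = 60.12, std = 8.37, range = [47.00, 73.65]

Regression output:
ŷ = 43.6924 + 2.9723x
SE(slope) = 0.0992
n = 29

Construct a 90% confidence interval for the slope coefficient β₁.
The 90% CI for β₁ is (2.8033, 3.1413)

Confidence interval for the slope:

The 90% CI for β₁ is: β̂₁ ± t*(α/2, n-2) × SE(β̂₁)

Step 1: Find critical t-value
- Confidence level = 0.9
- Degrees of freedom = n - 2 = 29 - 2 = 27
- t*(α/2, 27) = 1.7033

Step 2: Calculate margin of error
Margin = 1.7033 × 0.0992 = 0.1690

Step 3: Construct interval
CI = 2.9723 ± 0.1690
CI = (2.8033, 3.1413)

Interpretation: each one-unit increase in x is associated with a change in mean y of between 2.8033 and 3.1413, with 90% confidence.
Both endpoints are positive, so the data support a genuinely positive slope at this confidence level.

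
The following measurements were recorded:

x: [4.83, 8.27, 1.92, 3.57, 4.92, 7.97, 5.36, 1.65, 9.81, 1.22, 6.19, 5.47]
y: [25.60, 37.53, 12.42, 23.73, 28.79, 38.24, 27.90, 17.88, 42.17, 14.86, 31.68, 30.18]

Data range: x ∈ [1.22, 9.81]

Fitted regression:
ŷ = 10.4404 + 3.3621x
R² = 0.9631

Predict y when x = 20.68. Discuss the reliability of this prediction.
ŷ = 79.9686, but this is extrapolation (above the data range [1.22, 9.81]) and may be unreliable.

Prediction calculation:
ŷ = 10.4404 + 3.3621 × 20.68
ŷ = 79.9686

Reliability:
- Data range: x ∈ [1.22, 9.81]
- Prediction point: x = 20.68 is 10.87 units above the observed range → this is EXTRAPOLATION, not interpolation

Why that matters here:
- There are no observations near this x to validate the fitted line there
- The linear relationship may not hold outside the observed range

A defensible statement: 'if the linear trend continued to x = 20.68, y would be about 79.9686' — the premise is untested.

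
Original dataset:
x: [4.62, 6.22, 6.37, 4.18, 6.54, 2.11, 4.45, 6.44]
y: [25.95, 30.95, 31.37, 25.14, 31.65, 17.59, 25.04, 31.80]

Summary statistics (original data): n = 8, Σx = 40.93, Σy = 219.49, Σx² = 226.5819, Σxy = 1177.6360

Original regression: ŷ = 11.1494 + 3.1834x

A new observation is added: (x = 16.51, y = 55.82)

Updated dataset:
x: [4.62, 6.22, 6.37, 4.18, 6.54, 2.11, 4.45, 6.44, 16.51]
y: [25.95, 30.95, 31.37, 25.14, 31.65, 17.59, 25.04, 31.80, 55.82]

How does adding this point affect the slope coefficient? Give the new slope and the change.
Adding the point moves β₁ from 3.1834 to 2.5808, i.e. it decreases by 0.6026 (-18.9%).

The new point has HIGH LEVERAGE: x = 16.51 is far from the original mean x̄ = 40.93/8 ≈ 5.12 (original range [2.11, 6.54]).

Step 1: Update the sums with the new point (n goes from 8 to 9)
Σx  = 40.93 + 16.51 = 57.44
Σy  = 219.49 + 55.82 = 275.31
Σx² = 226.5819 + 16.51² = 226.5819 + 272.5801 = 499.1620
Σxy = 1177.6360 + 16.51×55.82 = 1177.6360 + 921.5882 = 2099.2242

Step 2: Recompute the slope with b₁ = (nΣxy − ΣxΣy) / (nΣx² − (Σx)²)
Numerator   = 9×2099.2242 − 57.44×275.31 = 18893.0178 − 15813.8064 = 3079.2114
Denominator = 9×499.1620 − 57.44² = 4492.4580 − 3299.3536 = 1193.1044
b₁(new) = 3079.2114 / 1193.1044 = 2.5808

(Same formula on the original sums: (8×1177.6360 − 40.93×219.49) / (8×226.5819 − 40.93²) = 437.3623 / 137.3903 = 3.1834, matching the given fit.)

Step 3: Change in slope
Δβ₁ = 2.5808 − 3.1834 = -0.6026
Relative change = -0.6026 / 3.1834 × 100% = -18.9%
→ the slope decreases when the point is added.

A high-leverage point only changes the slope if it is off the original line; here y = 55.82 is below the original trend, so the slope decreases.
In practice: investigate whether it comes from the same population as the rest of the sample; examine leverage (hᵢ) and Cook's distance rather than deleting it automatically.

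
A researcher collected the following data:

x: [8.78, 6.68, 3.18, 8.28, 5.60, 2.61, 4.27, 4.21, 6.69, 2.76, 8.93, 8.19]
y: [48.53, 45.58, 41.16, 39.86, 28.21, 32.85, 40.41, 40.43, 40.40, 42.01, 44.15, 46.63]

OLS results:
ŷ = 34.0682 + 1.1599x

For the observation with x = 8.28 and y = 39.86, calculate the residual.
Residual = -3.8122

The residual is the difference between the actual value and the predicted value:

Residual = y - ŷ

Step 1: Calculate predicted value
ŷ = 34.0682 + 1.1599 × 8.28
ŷ = 43.6722

Step 2: Calculate residual
Residual = 39.86 - 43.6722
Residual = -3.8122

The residual is negative, so the observed y = 39.86 sits below the regression line (the line overestimates it by 3.8122).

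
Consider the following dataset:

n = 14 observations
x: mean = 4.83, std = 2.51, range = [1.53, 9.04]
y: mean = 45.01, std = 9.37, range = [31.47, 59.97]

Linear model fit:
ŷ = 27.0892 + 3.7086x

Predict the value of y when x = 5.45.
ŷ = 47.3011

To predict y for x = 5.45, substitute into the regression equation:

ŷ = 27.0892 + 3.7086 × 5.45
ŷ = 27.0892 + 20.2119
ŷ = 47.3011

This is the fitted mean response at that x — an individual observation would come with a wider prediction interval.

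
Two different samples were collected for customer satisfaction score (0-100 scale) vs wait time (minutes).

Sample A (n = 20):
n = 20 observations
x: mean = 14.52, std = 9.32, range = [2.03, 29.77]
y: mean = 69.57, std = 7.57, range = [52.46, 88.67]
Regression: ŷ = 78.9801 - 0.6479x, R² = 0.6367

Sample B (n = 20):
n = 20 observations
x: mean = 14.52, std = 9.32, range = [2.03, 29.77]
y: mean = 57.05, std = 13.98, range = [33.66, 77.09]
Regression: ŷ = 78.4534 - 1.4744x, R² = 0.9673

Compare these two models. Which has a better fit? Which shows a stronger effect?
Model B has the better fit (R² = 0.9673 vs 0.6367). Model B shows the stronger effect (|β₁| = 1.4744 vs 0.6479).

Model Comparison:

Fit — compare R²:
- Model A: R² = 0.6367 → 63.67% of variance in satisfaction score explained
- Model B: R² = 0.9673 → 96.73% of variance in satisfaction score explained
- 0.9673 > 0.6367 → Model B has the better fit

Strength of effect — compare |β₁|:
- Model A: β₁ = -0.6479 → predicted satisfaction score falls 0.6479 points per additional minute of wait time
- Model B: β₁ = -1.4744 → predicted satisfaction score falls 1.4744 points per additional minute of wait time
- |-0.6479| < |-1.4744| → Model B shows the stronger marginal effect

Note: The two samples could reflect different populations, time periods, or measurement quality.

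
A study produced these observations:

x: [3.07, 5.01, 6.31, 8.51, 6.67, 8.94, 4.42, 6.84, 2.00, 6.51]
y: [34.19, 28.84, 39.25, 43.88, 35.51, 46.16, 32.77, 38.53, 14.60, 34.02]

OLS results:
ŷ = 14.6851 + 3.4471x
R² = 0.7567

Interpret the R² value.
The model explains 75.67% of the variance in y (R² = 0.7567), leaving 24.33% unexplained; the fit is strong.

R² (coefficient of determination) measures the proportion of variance in y explained by the regression model.

Here R² = 0.7567:
- Explained: 75.67% of the variation in y
- Unexplained (residual): 100% − 75.67% = 24.33%
- Rule of thumb (below 0.3 weak; 0.3 to below 0.7 moderate; 0.7 and above strong) → strong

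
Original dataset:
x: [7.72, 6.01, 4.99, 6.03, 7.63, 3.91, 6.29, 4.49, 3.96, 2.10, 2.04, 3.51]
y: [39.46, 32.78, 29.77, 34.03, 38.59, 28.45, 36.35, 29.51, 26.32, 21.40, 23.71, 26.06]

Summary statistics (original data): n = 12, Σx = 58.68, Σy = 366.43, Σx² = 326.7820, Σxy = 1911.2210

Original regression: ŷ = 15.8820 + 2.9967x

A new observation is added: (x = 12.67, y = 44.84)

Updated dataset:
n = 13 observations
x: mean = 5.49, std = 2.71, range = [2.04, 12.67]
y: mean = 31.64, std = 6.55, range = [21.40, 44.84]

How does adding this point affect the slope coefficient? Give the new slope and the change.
The slope changes from 2.9967 to 2.3206 (change of -0.6761, or -22.6%).

The new point has HIGH LEVERAGE: x = 12.67 is far from the original mean x̄ = 58.68/12 ≈ 4.89 (original range [2.04, 7.72]).

Step 1: Update the sums with the new point (n goes from 12 to 13)
Σx  = 58.68 + 12.67 = 71.35
Σy  = 366.43 + 44.84 = 411.27
Σx² = 326.7820 + 12.67² = 326.7820 + 160.5289 = 487.3109
Σxy = 1911.2210 + 12.67×44.84 = 1911.2210 + 568.1228 = 2479.3438

Step 2: Recompute the slope with b₁ = (nΣxy − ΣxΣy) / (nΣx² − (Σx)²)
Numerator   = 13×2479.3438 − 71.35×411.27 = 32231.4694 − 29344.1145 = 2887.3549
Denominator = 13×487.3109 − 71.35² = 6335.0417 − 5090.8225 = 1244.2192
b₁(new) = 2887.3549 / 1244.2192 = 2.3206

(Same formula on the original sums: (12×1911.2210 − 58.68×366.43) / (12×326.7820 − 58.68²) = 1432.5396 / 478.0416 = 2.9967, matching the given fit.)

Step 3: Change in slope
Δβ₁ = 2.3206 − 2.9967 = -0.6761
Relative change = -0.6761 / 2.9967 × 100% = -22.6%
→ the slope decreases when the point is added.

A high-leverage point only changes the slope if it is off the original line; here y = 44.84 is below the original trend, so the slope decreases.
In practice: investigate whether it comes from the same population as the rest of the sample; examine leverage (hᵢ) and Cook's distance rather than deleting it automatically.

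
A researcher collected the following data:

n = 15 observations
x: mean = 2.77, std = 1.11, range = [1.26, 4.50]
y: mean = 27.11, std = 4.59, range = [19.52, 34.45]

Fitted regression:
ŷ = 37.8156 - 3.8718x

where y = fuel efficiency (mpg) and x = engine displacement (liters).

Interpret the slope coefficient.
An increase of one liter in engine displacement is associated with a 3.8718 mpg decrease in predicted fuel efficiency.

The slope β₁ = -3.8718 gives the rate at which the fitted fuel efficiency changes with engine displacement.

Interpretation:
- Engine displacement up by 1 liter → predicted fuel efficiency decreases by 3.8718 mpg
- This is a linear approximation: the same per-unit change is assumed across the whole observed x range

(β₀ = 37.8156 is the fitted value at x = 0 and is not part of the slope interpretation.)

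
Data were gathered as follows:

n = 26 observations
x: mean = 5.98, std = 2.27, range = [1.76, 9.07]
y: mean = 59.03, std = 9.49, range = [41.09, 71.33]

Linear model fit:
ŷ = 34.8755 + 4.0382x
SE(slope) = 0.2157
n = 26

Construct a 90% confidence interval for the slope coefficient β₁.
The 90% CI for β₁ is (3.6692, 4.4072)

Confidence interval for the slope:

The 90% CI for β₁ is: β̂₁ ± t*(α/2, n-2) × SE(β̂₁)

Step 1: Find critical t-value
- Confidence level = 0.9
- Degrees of freedom = n - 2 = 26 - 2 = 24
- t*(α/2, 24) = 1.7109

Step 2: Calculate margin of error
Margin = 1.7109 × 0.2157 = 0.3690

Step 3: Construct interval
CI = 4.0382 ± 0.3690
CI = (3.6692, 4.4072)

Interpretation: We are 90% confident that the true slope β₁ lies between 3.6692 and 4.4072.
Since 0 is outside the interval, a two-sided test at α = 0.10 would reject H₀: β₁ = 0.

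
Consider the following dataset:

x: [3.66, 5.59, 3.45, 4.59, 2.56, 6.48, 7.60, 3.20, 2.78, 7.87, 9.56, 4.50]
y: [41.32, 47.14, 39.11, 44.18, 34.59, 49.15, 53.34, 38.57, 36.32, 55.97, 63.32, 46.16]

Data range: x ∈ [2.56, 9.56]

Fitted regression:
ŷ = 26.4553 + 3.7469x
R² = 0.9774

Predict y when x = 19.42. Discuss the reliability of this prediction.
The equation gives ŷ = 99.2201; however x = 19.42 is 9.86 units above the observed range, so this extrapolated value should not be trusted.

Prediction calculation:
ŷ = 26.4553 + 3.7469 × 19.42
ŷ = 99.2201

Reliability:
- Data range: x ∈ [2.56, 9.56]
- Prediction point: x = 19.42 is 9.86 units above the observed range → this is EXTRAPOLATION, not interpolation

Why that matters here:
- R² describes fit only over the sampled x values; it says nothing about behaviour beyond them
- Real relationships often flatten, saturate, or turn nonlinear at extremes

The R² = 0.9774 only validates the fit within [2.56, 9.56]; treat ŷ = 99.2201 with caution.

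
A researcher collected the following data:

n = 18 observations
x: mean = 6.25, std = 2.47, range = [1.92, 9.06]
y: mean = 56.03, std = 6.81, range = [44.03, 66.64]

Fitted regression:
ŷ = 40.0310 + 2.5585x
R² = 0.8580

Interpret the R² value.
The model explains 85.80% of the variance in y (R² = 0.8580), leaving 14.20% unexplained; the fit is strong.

The coefficient of determination R² is the fraction of the total variation in y that the fitted line accounts for.

Here R² = 0.8580:
- Explained: 85.80% of the variation in y
- Unexplained (residual): 100% − 85.80% = 14.20%
- Rule of thumb (below 0.3 weak; 0.3 to below 0.7 moderate; 0.7 and above strong) → strong

Note: R² never decreases when predictors are added, so it should not be used alone to compare models of different size.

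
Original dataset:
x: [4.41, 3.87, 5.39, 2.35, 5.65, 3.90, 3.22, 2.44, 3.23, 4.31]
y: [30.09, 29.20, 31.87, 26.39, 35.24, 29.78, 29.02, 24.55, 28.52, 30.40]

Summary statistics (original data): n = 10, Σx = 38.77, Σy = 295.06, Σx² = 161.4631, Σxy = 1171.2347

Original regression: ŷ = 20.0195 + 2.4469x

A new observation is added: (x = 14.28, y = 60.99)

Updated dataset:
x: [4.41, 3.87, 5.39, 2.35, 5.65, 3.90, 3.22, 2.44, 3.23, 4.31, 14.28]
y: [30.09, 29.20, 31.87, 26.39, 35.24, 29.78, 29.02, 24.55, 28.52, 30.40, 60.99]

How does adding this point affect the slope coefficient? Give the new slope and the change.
New slope β₁ = 2.9674 versus 2.4469 before: a change of +0.5205 (+21.3%).

x = 14.28 lies well outside the original x-range [2.35, 5.65] (x̄ ≈ 3.88), so this observation has high leverage and can move the slope substantially.

Step 1: Update the sums with the new point (n goes from 10 to 11)
Σx  = 38.77 + 14.28 = 53.05
Σy  = 295.06 + 60.99 = 356.05
Σx² = 161.4631 + 14.28² = 161.4631 + 203.9184 = 365.3815
Σxy = 1171.2347 + 14.28×60.99 = 1171.2347 + 870.9372 = 2042.1719

Step 2: Recompute the slope with b₁ = (nΣxy − ΣxΣy) / (nΣx² − (Σx)²)
Numerator   = 11×2042.1719 − 53.05×356.05 = 22463.8909 − 18888.4525 = 3575.4384
Denominator = 11×365.3815 − 53.05² = 4019.1965 − 2814.3025 = 1204.8940
b₁(new) = 3575.4384 / 1204.8940 = 2.9674

(Same formula on the original sums: (10×1171.2347 − 38.77×295.06) / (10×161.4631 − 38.77²) = 272.8708 / 111.5181 = 2.4469, matching the given fit.)

Step 3: Change in slope
Δβ₁ = 2.9674 − 2.4469 = +0.5205
Relative change = +0.5205 / 2.4469 × 100% = +21.3%
→ the slope increases when the point is added.

A high-leverage point only changes the slope if it is off the original line; here y = 60.99 is above the original trend, so the slope increases.
In practice: investigate whether it comes from the same population as the rest of the sample; examine leverage (hᵢ) and Cook's distance rather than deleting it automatically.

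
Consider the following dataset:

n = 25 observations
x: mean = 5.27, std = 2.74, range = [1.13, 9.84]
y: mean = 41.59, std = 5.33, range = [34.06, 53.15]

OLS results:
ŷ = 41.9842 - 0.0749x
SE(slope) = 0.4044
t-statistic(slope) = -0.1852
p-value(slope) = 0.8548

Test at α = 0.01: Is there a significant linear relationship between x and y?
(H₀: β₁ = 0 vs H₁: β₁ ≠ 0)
Fail to reject H₀: p-value = 0.8548 ≥ α = 0.01. The linear relationship is not significant at the 1% level.

Hypothesis test for the slope coefficient:

H₀: β₁ = 0 (no linear relationship)
H₁: β₁ ≠ 0 (linear relationship exists)

Test statistic: t = β̂₁ / SE(β̂₁) = -0.0749 / 0.4044 = -0.1852

With df = 23, the two-sided p-value for |t| = 0.1852 is 0.8548.

Decision rule: reject H₀ if p-value < α.
p-value = 0.8548 ≥ α = 0.01 → fail to reject H₀.

Conclusion: the linear association between x and y is not significant at the 1% level.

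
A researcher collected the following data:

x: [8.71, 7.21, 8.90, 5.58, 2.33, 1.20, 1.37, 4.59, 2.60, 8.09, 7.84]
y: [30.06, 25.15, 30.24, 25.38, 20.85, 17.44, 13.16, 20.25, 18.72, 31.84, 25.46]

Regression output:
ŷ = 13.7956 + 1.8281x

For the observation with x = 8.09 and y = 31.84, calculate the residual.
Residual = 3.2551

The residual is the difference between the actual value and the predicted value:

Residual = y - ŷ

Step 1: Calculate predicted value
ŷ = 13.7956 + 1.8281 × 8.09
ŷ = 28.5849

Step 2: Calculate residual
Residual = 31.84 - 28.5849
Residual = 3.2551

The residual is positive, so the observed y = 31.84 sits above the regression line (the line underestimates it by 3.2551).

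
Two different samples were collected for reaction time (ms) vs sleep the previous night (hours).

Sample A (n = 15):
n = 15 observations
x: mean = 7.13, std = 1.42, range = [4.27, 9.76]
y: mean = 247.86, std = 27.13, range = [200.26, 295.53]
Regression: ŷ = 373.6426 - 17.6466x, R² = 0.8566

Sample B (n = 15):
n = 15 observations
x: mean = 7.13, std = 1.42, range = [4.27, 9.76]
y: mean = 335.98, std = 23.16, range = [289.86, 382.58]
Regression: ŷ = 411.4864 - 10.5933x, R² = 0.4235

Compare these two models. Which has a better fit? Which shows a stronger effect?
Model A has the better fit (R² = 0.8566 vs 0.4235). Model A shows the stronger effect (|β₁| = 17.6466 vs 10.5933).

Model Comparison:

Fit — compare R²:
- Model A: R² = 0.8566 → 85.66% of variance in reaction time explained
- Model B: R² = 0.4235 → 42.35% of variance in reaction time explained
- 0.8566 > 0.4235 → Model A has the better fit

Which has the larger per-hour effect? (|β₁|)
- Model A: β₁ = -17.6466 → predicted reaction time falls 17.6466 ms per additional hour of sleep
- Model B: β₁ = -10.5933 → predicted reaction time falls 10.5933 ms per additional hour of sleep
- |-17.6466| > |-10.5933| → Model A shows the stronger marginal effect

Note: A better fit (higher R²) doesn't necessarily mean a more important relationship.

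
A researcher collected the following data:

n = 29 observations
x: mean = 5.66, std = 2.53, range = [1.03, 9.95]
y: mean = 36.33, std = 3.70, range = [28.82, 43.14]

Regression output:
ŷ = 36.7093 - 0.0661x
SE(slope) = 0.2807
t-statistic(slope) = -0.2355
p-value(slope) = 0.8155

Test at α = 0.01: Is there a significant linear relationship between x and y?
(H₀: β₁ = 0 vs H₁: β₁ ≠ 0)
Since p-value = 0.8155 ≥ α = 0.01, fail to reject H₀ — the slope is not significantly different from 0.

Hypothesis test for the slope coefficient:

H₀: β₁ = 0 (no linear relationship)
H₁: β₁ ≠ 0 (linear relationship exists)

Test statistic: t = β̂₁ / SE(β̂₁) = -0.0661 / 0.2807 = -0.2355

With df = 27, the two-sided p-value for |t| = 0.2355 is 0.8155.

Decision rule: reject H₀ if p-value < α.
p-value = 0.8155 ≥ α = 0.01 → fail to reject H₀.

Conclusion: the linear association between x and y is not significant at the 1% level.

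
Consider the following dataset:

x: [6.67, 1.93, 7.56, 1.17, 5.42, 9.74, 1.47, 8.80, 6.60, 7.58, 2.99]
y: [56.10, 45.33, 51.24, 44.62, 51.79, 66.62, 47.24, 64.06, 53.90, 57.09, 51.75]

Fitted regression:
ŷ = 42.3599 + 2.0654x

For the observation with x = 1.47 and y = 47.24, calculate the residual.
Residual = 1.8440

The residual is the difference between the actual value and the predicted value:

Residual = y - ŷ

Step 1: Calculate predicted value
ŷ = 42.3599 + 2.0654 × 1.47
ŷ = 45.3960

Step 2: Calculate residual
Residual = 47.24 - 45.3960
Residual = 1.8440

Sign check: y > ŷ, so the point is above the line and the fit underestimates here.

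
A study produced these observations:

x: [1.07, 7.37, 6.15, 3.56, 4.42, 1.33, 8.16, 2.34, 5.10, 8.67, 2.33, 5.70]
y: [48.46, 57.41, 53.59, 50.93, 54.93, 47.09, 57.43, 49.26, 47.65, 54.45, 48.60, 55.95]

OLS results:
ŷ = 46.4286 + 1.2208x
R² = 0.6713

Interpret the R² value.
The model explains 67.13% of the variance in y (R² = 0.6713), leaving 32.87% unexplained; the fit is moderate.

R² = 1 − SS_res/SS_tot compares the residual scatter to the total scatter of y about its mean.

Here R² = 0.6713:
- Explained: 67.13% of the variation in y
- Unexplained (residual): 100% − 67.13% = 32.87%
- Rule of thumb (below 0.3 weak; 0.3 to below 0.7 moderate; 0.7 and above strong) → moderate

Calculation: R² = 1 − (SS_res / SS_tot), where SS_res is the sum of squared residuals and SS_tot the total sum of squares.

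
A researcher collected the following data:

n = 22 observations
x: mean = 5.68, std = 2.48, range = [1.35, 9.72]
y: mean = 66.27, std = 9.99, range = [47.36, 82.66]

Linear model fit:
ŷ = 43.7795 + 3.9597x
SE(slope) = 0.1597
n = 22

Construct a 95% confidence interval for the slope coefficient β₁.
The 95% CI for β₁ is (3.6266, 4.2928)

Confidence interval for the slope:

The 95% CI for β₁ is: β̂₁ ± t*(α/2, n-2) × SE(β̂₁)

Step 1: Find critical t-value
- Confidence level = 0.95
- Degrees of freedom = n - 2 = 22 - 2 = 20
- t*(α/2, 20) = 2.0860

Step 2: Calculate margin of error
Margin = 2.0860 × 0.1597 = 0.3331

Step 3: Construct interval
CI = 3.9597 ± 0.3331
CI = (3.6266, 4.2928)

Interpretation: intervals built this way capture the true β₁ in 95% of repeated samples; here the plausible range for the per-unit effect of x on y is 3.6266 to 4.2928.
Since 0 is outside the interval, a two-sided test at α = 0.05 would reject H₀: β₁ = 0.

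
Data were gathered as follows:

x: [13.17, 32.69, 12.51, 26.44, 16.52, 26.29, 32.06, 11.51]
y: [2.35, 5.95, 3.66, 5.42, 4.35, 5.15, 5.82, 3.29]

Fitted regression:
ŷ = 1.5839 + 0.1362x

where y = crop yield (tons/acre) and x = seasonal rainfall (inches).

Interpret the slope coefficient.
For each additional inch of rainfall, predicted crop yield increases by approximately 0.1362 tons/acre.

β₁ = 0.1362 is the change in predicted crop yield (tons/acre) per additional inch of rainfall.

Interpretation:
- Rainfall up by 1 inch → predicted crop yield increases by 0.1362 tons/acre
- This is a linear approximation: the same per-unit change is assumed across the whole observed x range
- The sign (+) gives the direction; the magnitude 0.1362 gives the size of the effect per inch

(β₀ = 1.5839 is the fitted value at x = 0 and is not part of the slope interpretation.)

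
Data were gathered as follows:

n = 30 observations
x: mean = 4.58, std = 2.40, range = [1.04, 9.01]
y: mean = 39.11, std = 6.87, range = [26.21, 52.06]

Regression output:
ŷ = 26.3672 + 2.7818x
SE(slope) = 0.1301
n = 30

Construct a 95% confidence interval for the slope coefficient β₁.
The 95% CI for β₁ is (2.5153, 3.0483)

Confidence interval for the slope:

The 95% CI for β₁ is: β̂₁ ± t*(α/2, n-2) × SE(β̂₁)

Step 1: Find critical t-value
- Confidence level = 0.95
- Degrees of freedom = n - 2 = 30 - 2 = 28
- t*(α/2, 28) = 2.0484

Step 2: Calculate margin of error
Margin = 2.0484 × 0.1301 = 0.2665

Step 3: Construct interval
CI = 2.7818 ± 0.2665
CI = (2.5153, 3.0483)

Interpretation: intervals built this way capture the true β₁ in 95% of repeated samples; here the plausible range for the per-unit effect of x on y is 2.5153 to 3.0483.
Since 0 is outside the interval, a two-sided test at α = 0.05 would reject H₀: β₁ = 0.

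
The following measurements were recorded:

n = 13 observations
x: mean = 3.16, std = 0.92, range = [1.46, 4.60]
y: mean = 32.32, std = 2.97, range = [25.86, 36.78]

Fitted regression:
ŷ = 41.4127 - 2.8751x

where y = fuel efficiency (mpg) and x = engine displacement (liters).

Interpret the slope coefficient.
An increase of one liter in engine displacement is associated with a 2.8751 mpg decrease in predicted fuel efficiency.

β₁ = -2.8751 is the change in predicted fuel efficiency (mpg) per additional liter of engine displacement.

Interpretation:
- Engine displacement up by 1 liter → predicted fuel efficiency decreases by 2.8751 mpg
- The effect is assumed constant over the observed range of x (linearity)
- The sign (−) gives the direction; the magnitude 2.8751 gives the size of the effect per liter

(β₀ = 41.4127 is the fitted value at x = 0 and is not part of the slope interpretation.)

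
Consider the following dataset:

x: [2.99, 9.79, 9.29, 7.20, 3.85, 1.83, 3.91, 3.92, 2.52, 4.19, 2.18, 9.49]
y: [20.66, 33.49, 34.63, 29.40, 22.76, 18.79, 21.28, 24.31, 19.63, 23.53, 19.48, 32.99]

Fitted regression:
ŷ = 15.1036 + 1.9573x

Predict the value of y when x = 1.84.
ŷ = 18.7050

x = 1.84 lies inside the observed range [1.83, 9.79], so the fitted equation applies directly:

ŷ = 15.1036 + 1.9573 × 1.84
ŷ = 15.1036 + 3.6014
ŷ = 18.7050

This is a point prediction; actual observations scatter around it by roughly the residual standard deviation.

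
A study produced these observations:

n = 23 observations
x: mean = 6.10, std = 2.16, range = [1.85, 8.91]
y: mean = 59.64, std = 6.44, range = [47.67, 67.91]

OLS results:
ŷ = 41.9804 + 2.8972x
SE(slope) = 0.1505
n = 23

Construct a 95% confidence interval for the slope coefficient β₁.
The 95% CI for β₁ is (2.5842, 3.2102)

Confidence interval for the slope:

The 95% CI for β₁ is: β̂₁ ± t*(α/2, n-2) × SE(β̂₁)

Step 1: Find critical t-value
- Confidence level = 0.95
- Degrees of freedom = n - 2 = 23 - 2 = 21
- t*(α/2, 21) = 2.0796

Step 2: Calculate margin of error
Margin = 2.0796 × 0.1505 = 0.3130

Step 3: Construct interval
CI = 2.8972 ± 0.3130
CI = (2.5842, 3.2102)

Interpretation: each one-unit increase in x is associated with a change in mean y of between 2.5842 and 3.2102, with 95% confidence.
Since 0 is outside the interval, a two-sided test at α = 0.05 would reject H₀: β₁ = 0.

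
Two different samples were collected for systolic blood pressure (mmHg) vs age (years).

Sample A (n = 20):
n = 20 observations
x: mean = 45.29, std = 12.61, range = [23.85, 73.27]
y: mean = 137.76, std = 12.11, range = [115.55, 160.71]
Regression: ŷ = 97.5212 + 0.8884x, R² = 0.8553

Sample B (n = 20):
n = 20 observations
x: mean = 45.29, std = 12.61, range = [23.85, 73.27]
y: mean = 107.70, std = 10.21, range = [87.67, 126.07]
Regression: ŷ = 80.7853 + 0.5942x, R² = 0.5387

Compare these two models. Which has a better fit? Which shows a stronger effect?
Model A has the better fit (R² = 0.8553 vs 0.5387). Model A shows the stronger effect (|β₁| = 0.8884 vs 0.5942).

Model Comparison:

Which explains more variance? (R²)
- Model A: R² = 0.8553 → 85.53% of variance in blood pressure explained
- Model B: R² = 0.5387 → 53.87% of variance in blood pressure explained
- 0.8553 > 0.5387 → Model A has the better fit

Effect size (slope magnitude):
- Model A: β₁ = 0.8884 → predicted blood pressure rises 0.8884 mmHg per additional year of age
- Model B: β₁ = 0.5942 → predicted blood pressure rises 0.5942 mmHg per additional year of age
- |0.8884| > |0.5942| → Model A shows the stronger marginal effect

Note: The two samples could reflect different populations, time periods, or measurement quality.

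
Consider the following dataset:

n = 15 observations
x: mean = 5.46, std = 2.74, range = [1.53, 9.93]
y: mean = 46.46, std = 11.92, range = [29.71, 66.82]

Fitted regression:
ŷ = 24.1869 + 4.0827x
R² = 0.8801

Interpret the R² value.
The model explains 88.01% of the variance in y (R² = 0.8801), leaving 11.99% unexplained; the fit is strong.

The coefficient of determination R² is the fraction of the total variation in y that the fitted line accounts for.

Here R² = 0.8801:
- Explained: 88.01% of the variation in y
- Unexplained (residual): 100% − 88.01% = 11.99%
- Rule of thumb (below 0.3 weak; 0.3 to below 0.7 moderate; 0.7 and above strong) → strong

Calculation: R² = 1 − (SS_res / SS_tot), where SS_res is the sum of squared residuals and SS_tot the total sum of squares.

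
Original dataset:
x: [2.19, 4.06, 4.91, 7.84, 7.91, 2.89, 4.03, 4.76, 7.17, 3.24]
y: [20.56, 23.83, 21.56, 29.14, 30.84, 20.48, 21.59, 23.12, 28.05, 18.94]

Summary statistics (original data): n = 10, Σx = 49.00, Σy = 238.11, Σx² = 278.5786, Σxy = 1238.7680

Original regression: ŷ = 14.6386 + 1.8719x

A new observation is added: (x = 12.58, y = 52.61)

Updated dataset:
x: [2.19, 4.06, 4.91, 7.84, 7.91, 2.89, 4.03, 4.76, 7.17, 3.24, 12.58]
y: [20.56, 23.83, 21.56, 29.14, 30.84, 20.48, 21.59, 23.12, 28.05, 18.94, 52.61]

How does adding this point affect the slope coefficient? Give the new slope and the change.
Adding the point moves β₁ from 1.8719 to 2.9653, i.e. it increases by 1.0934 (+58.4%).

x = 12.58 lies well outside the original x-range [2.19, 7.91] (x̄ ≈ 4.90), so this observation has high leverage and can move the slope substantially.

Step 1: Update the sums with the new point (n goes from 10 to 11)
Σx  = 49.00 + 12.58 = 61.58
Σy  = 238.11 + 52.61 = 290.72
Σx² = 278.5786 + 12.58² = 278.5786 + 158.2564 = 436.8350
Σxy = 1238.7680 + 12.58×52.61 = 1238.7680 + 661.8338 = 1900.6018

Step 2: Recompute the slope with b₁ = (nΣxy − ΣxΣy) / (nΣx² − (Σx)²)
Numerator   = 11×1900.6018 − 61.58×290.72 = 20906.6198 − 17902.5376 = 3004.0822
Denominator = 11×436.8350 − 61.58² = 4805.1850 − 3792.0964 = 1013.0886
b₁(new) = 3004.0822 / 1013.0886 = 2.9653

(Same formula on the original sums: (10×1238.7680 − 49.00×238.11) / (10×278.5786 − 49.00²) = 720.2900 / 384.7860 = 1.8719, matching the given fit.)

Step 3: Change in slope
Δβ₁ = 2.9653 − 1.8719 = +1.0934
Relative change = +1.0934 / 1.8719 × 100% = +58.4%
→ the slope increases when the point is added.

A high-leverage point only changes the slope if it is off the original line; here y = 52.61 is above the original trend, so the slope increases.
In practice: refit with and without it and report both if conclusions differ.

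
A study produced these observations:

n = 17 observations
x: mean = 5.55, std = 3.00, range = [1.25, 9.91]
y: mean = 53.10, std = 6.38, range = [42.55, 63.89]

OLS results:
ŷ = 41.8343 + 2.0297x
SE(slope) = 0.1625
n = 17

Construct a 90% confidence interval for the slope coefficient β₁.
The 90% CI for β₁ is (1.7448, 2.3146)

Confidence interval for the slope:

The 90% CI for β₁ is: β̂₁ ± t*(α/2, n-2) × SE(β̂₁)

Step 1: Find critical t-value
- Confidence level = 0.9
- Degrees of freedom = n - 2 = 17 - 2 = 15
- t*(α/2, 15) = 1.7531

Step 2: Calculate margin of error
Margin = 1.7531 × 0.1625 = 0.2849

Step 3: Construct interval
CI = 2.0297 ± 0.2849
CI = (1.7448, 2.3146)

Interpretation: We are 90% confident that the true slope β₁ lies between 1.7448 and 2.3146.
Since 0 is outside the interval, a two-sided test at α = 0.10 would reject H₀: β₁ = 0.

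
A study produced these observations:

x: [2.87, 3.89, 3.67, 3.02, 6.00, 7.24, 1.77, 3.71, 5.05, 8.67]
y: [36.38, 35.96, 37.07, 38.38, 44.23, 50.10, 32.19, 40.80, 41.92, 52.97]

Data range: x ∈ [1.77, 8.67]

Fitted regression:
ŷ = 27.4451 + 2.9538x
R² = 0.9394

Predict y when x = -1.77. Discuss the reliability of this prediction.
The equation gives ŷ = 22.2169; however x = -1.77 is 3.54 units below the observed range, so this extrapolated value should not be trusted.

Prediction calculation:
ŷ = 27.4451 + 2.9538 × (-1.77)
ŷ = 22.2169

Reliability:
- Data range: x ∈ [1.77, 8.67]
- Prediction point: x = -1.77 is 3.54 units below the observed range → this is EXTRAPOLATION, not interpolation

Why that matters here:
- There are no observations near this x to validate the fitted line there
- Real relationships often flatten, saturate, or turn nonlinear at extremes
- The standard error of prediction grows with (x − x̄)², and x = -1.77 is far from x̄ = 4.59

The R² = 0.9394 only validates the fit within [1.77, 8.67]; treat ŷ = 22.2169 with caution.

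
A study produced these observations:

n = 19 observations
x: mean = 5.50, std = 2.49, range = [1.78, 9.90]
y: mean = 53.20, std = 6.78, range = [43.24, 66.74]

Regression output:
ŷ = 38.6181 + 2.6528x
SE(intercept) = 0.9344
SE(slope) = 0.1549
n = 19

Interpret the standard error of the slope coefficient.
SE(slope) = 0.1549 measures the uncertainty in the estimated slope. The coefficient is estimated precisely (SE/|β̂₁| = 5.8%).

SE(β̂₁) = s / √Sxx, where s is the residual standard deviation and Sxx = Σ(x − x̄)². It is the yardstick for how far β̂₁ = 2.6528 could plausibly be from the true slope.

Relative precision:
- SE / |β̂₁| = 0.1549 / 2.6528 = 5.8%
- Rule of thumb (under 20%: precise; 20% to under 50%: moderately precise; 50% or more: imprecise) → precise

Rough 95% range (±2 SE): 2.6528 ± 0.3098 → (2.3430, 2.9626).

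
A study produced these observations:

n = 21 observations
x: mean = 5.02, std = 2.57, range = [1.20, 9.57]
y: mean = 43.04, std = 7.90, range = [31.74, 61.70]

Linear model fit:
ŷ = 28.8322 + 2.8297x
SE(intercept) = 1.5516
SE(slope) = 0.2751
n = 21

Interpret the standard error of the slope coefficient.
SE(slope) = 0.2751 measures the uncertainty in the estimated slope. The coefficient is estimated precisely (SE/|β̂₁| = 9.7%).

What SE measures:
- The standard error quantifies the sampling variability of the coefficient estimate
- It is the estimated standard deviation of β̂₁ across hypothetical repeated samples of the same size
- Smaller SE → more precise estimate

Relative precision:
- SE / |β̂₁| = 0.2751 / 2.8297 = 9.7%
- Rule of thumb (under 20%: precise; 20% to under 50%: moderately precise; 50% or more: imprecise) → precise

Rough 95% range (±2 SE): 2.8297 ± 0.5502 → (2.2795, 3.3799).

What drives SE(β̂₁): larger n (here n = 21) → smaller SE.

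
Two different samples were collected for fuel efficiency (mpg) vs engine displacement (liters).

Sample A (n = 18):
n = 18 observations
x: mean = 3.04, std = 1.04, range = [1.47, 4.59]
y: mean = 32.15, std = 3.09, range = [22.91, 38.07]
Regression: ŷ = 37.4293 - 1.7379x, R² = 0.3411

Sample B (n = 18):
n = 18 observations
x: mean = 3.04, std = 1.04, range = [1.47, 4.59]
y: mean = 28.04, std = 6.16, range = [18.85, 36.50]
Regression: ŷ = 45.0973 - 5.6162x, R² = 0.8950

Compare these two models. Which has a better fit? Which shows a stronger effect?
Model B has the better fit (R² = 0.8950 vs 0.3411). Model B shows the stronger effect (|β₁| = 5.6162 vs 1.7379).

Model Comparison:

Which explains more variance? (R²)
- Model A: R² = 0.3411 → 34.11% of variance in fuel efficiency explained
- Model B: R² = 0.8950 → 89.50% of variance in fuel efficiency explained
- 0.8950 > 0.3411 → Model B has the better fit

Effect size (slope magnitude):
- Model A: β₁ = -1.7379 → predicted fuel efficiency falls 1.7379 mpg per additional liter of engine displacement
- Model B: β₁ = -5.6162 → predicted fuel efficiency falls 5.6162 mpg per additional liter of engine displacement
- |-1.7379| < |-5.6162| → Model B shows the stronger marginal effect

Notes:
- A steeper slope doesn't make a better model if the scatter around the line is large.
- A better fit (higher R²) doesn't necessarily mean a more important relationship.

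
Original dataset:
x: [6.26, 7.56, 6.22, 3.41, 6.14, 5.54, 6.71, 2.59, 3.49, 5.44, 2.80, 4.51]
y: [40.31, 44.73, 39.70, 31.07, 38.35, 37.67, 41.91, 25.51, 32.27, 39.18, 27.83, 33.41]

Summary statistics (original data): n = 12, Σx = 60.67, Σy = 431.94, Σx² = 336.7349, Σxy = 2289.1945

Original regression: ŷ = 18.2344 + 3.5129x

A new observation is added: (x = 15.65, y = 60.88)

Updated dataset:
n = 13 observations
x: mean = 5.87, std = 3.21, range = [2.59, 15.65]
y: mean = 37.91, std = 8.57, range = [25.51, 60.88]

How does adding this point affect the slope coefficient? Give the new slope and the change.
New slope β₁ = 2.6103 versus 3.5129 before: a change of -0.9026 (-25.7%).

x = 15.65 lies well outside the original x-range [2.59, 7.56] (x̄ ≈ 5.06), so this observation has high leverage and can move the slope substantially.

Step 1: Update the sums with the new point (n goes from 12 to 13)
Σx  = 60.67 + 15.65 = 76.32
Σy  = 431.94 + 60.88 = 492.82
Σx² = 336.7349 + 15.65² = 336.7349 + 244.9225 = 581.6574
Σxy = 2289.1945 + 15.65×60.88 = 2289.1945 + 952.7720 = 3241.9665

Step 2: Recompute the slope with b₁ = (nΣxy − ΣxΣy) / (nΣx² − (Σx)²)
Numerator   = 13×3241.9665 − 76.32×492.82 = 42145.5645 − 37612.0224 = 4533.5421
Denominator = 13×581.6574 − 76.32² = 7561.5462 − 5824.7424 = 1736.8038
b₁(new) = 4533.5421 / 1736.8038 = 2.6103

(Same formula on the original sums: (12×2289.1945 − 60.67×431.94) / (12×336.7349 − 60.67²) = 1264.5342 / 359.9699 = 3.5129, matching the given fit.)

Step 3: Change in slope
Δβ₁ = 2.6103 − 3.5129 = -0.9026
Relative change = -0.9026 / 3.5129 × 100% = -25.7%
→ the slope decreases when the point is added.

A high-leverage point only changes the slope if it is off the original line; here y = 60.88 is below the original trend, so the slope decreases.
In practice: refit with and without it and report both if conclusions differ.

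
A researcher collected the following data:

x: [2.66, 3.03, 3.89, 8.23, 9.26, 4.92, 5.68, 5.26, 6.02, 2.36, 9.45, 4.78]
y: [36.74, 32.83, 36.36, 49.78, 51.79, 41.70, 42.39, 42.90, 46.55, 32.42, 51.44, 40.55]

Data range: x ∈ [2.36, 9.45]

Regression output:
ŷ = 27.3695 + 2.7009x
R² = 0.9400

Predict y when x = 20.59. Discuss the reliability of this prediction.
ŷ = 82.9810 (extrapolation — x = 20.59 lies outside [2.36, 9.45], so reliability is low).

Prediction calculation:
ŷ = 27.3695 + 2.7009 × 20.59
ŷ = 82.9810

Reliability:
- Data range: x ∈ [2.36, 9.45]
- Prediction point: x = 20.59 is 11.14 units above the observed range → this is EXTRAPOLATION, not interpolation

Why that matters here:
- R² describes fit only over the sampled x values; it says nothing about behaviour beyond them
- Real relationships often flatten, saturate, or turn nonlinear at extremes
- There are no observations near this x to validate the fitted line there

The R² = 0.9400 only validates the fit within [2.36, 9.45]; treat ŷ = 82.9810 with caution.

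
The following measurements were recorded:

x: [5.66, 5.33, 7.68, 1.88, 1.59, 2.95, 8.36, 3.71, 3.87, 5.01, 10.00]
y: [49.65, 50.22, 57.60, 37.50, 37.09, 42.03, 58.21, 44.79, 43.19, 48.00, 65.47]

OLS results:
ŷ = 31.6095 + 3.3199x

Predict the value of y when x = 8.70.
ŷ = 60.4926

Plug x = 8.70 into the fitted line:

ŷ = 31.6095 + 3.3199 × 8.70
ŷ = 31.6095 + 28.8831
ŷ = 60.4926

This is a point prediction; actual observations scatter around it by roughly the residual standard deviation.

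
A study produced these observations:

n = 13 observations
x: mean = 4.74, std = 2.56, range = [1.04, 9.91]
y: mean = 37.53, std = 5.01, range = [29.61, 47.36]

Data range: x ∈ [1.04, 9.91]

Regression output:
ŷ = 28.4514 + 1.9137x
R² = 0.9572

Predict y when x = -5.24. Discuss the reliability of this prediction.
The equation gives ŷ = 18.4236; however x = -5.24 is 6.28 units below the observed range, so this extrapolated value should not be trusted.

Prediction calculation:
ŷ = 28.4514 + 1.9137 × (-5.24)
ŷ = 18.4236

Reliability:
- Data range: x ∈ [1.04, 9.91]
- Prediction point: x = -5.24 is 6.28 units below the observed range → this is EXTRAPOLATION, not interpolation

Why that matters here:
- R² describes fit only over the sampled x values; it says nothing about behaviour beyond them
- The linear relationship may not hold outside the observed range

Report the number if required, but flag clearly that it is an extrapolation.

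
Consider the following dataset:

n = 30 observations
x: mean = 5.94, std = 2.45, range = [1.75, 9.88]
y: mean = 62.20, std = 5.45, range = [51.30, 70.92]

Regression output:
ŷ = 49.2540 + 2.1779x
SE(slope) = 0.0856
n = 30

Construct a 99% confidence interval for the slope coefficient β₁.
The 99% CI for β₁ is (1.9414, 2.4144)

Confidence interval for the slope:

The 99% CI for β₁ is: β̂₁ ± t*(α/2, n-2) × SE(β̂₁)

Step 1: Find critical t-value
- Confidence level = 0.99
- Degrees of freedom = n - 2 = 30 - 2 = 28
- t*(α/2, 28) = 2.7633

Step 2: Calculate margin of error
Margin = 2.7633 × 0.0856 = 0.2365

Step 3: Construct interval
CI = 2.1779 ± 0.2365
CI = (1.9414, 2.4144)

Interpretation: intervals built this way capture the true β₁ in 99% of repeated samples; here the plausible range for the per-unit effect of x on y is 1.9414 to 2.4144.
Since 0 is outside the interval, a two-sided test at α = 0.01 would reject H₀: β₁ = 0.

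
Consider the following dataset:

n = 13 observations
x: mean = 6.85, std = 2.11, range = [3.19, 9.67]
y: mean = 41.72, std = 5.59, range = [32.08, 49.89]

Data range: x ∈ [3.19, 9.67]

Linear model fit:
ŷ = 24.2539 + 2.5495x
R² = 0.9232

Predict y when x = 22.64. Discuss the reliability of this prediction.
ŷ = 81.9746, but this is extrapolation (above the data range [3.19, 9.67]) and may be unreliable.

Prediction calculation:
ŷ = 24.2539 + 2.5495 × 22.64
ŷ = 81.9746

Reliability:
- Data range: x ∈ [3.19, 9.67]
- Prediction point: x = 22.64 is 12.97 units above the observed range → this is EXTRAPOLATION, not interpolation

Why that matters here:
- The standard error of prediction grows with (x − x̄)², and x = 22.64 is far from x̄ = 6.85
- There are no observations near this x to validate the fitted line there
- R² describes fit only over the sampled x values; it says nothing about behaviour beyond them

A defensible statement: 'if the linear trend continued to x = 22.64, y would be about 81.9746' — the premise is untested.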